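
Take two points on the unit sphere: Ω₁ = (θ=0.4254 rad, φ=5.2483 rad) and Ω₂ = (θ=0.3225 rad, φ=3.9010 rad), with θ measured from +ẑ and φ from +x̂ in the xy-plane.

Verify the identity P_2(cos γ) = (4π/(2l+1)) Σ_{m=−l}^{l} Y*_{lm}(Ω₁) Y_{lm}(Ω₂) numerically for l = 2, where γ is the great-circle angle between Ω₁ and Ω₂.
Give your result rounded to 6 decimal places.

0.695917

Expand P_2 via completeness: Σ_{m} conj(Y_{2,m}) at Ω₁ times Y_{2,m} at Ω₂ —
  [-2]  conj(Y_{2,-2})(Ω₁) = -0.031480-0.057765i ; Y_{2,-2}(Ω₂) = +0.002016-0.038749i ; Δ = -0.002302+0.001103i
  [-1]  conj(Y_{2,-1})(Ω₁) = +0.148287-0.249691i ; Y_{2,-1}(Ω₂) = -0.168422+0.159887i ; Δ = +0.014947+0.065762i
  [+0]  conj(Y_{2,0})(Ω₁) = +0.469641-0.000000i ; Y_{2,0}(Ω₂) = +0.535740+0.000000i ; Δ = +0.251605+0.000000i
  [+1]  conj(Y_{2,1})(Ω₁) = -0.148287-0.249691i ; Y_{2,1}(Ω₂) = +0.168422+0.159887i ; Δ = +0.014947-0.065762i
  [+2]  conj(Y_{2,2})(Ω₁) = -0.031480+0.057765i ; Y_{2,2}(Ω₂) = +0.002016+0.038749i ; Δ = -0.002302-0.001103i
Total Σ_m = +0.276897+0.000000i. Multiply by 2.513274: +0.695917+0.000000i. P_2(cos γ) = 0.695917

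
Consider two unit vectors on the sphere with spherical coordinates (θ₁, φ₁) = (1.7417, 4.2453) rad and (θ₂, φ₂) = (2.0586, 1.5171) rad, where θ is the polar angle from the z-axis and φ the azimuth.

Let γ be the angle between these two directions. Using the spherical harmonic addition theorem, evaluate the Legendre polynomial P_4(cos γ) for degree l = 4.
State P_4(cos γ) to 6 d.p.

Summing Y*_{l m}(θ₁,φ₁)·Y_{l m}(θ₂,φ₂) over m ∈ [−4, 4]; prefactor 4π/(2·4+1) = 1.396263:
  m=-4: -0.12235 - 0.39896j × 0.26327 + 0.05743j = -0.00930 - 0.11206j  (running Σ = -0.00930 - 0.11206j)
  m=-3: -0.20079 - 0.03437j × 0.06486 - 0.39915j = -0.02674 + 0.07791j  (running Σ = -0.03604 - 0.03415j)
  m=-2: 0.15401 - 0.20832j × -0.13954 - 0.01504j = -0.02463 + 0.02675j  (running Σ = -0.06066 - 0.00740j)
  m=-1: -0.09988 - 0.19805j × 0.01537 - 0.28601j = -0.05818 + 0.02552j  (running Σ = -0.11884 + 0.01813j)
  m=0: 0.22866 + 0.00000j × -0.20111 + 0.00000j = -0.04599 + 0.00000j  (running Σ = -0.16483 + 0.01813j)
  m=1: 0.09988 - 0.19805j × -0.01537 - 0.28601j = -0.05818 - 0.02552j  (running Σ = -0.22301 - 0.00740j)
  m=2: 0.15401 + 0.20832j × -0.13954 + 0.01504j = -0.02463 - 0.02675j  (running Σ = -0.24764 - 0.03415j)
  m=3: 0.20079 - 0.03437j × -0.06486 - 0.39915j = -0.02674 - 0.07791j  (running Σ = -0.27438 - 0.11206j)
  m=4: -0.12235 + 0.39896j × 0.26327 - 0.05743j = -0.00930 + 0.11206j  (running Σ = -0.28367 + 0.00000j)
Total Σ_m = -0.28367 + 0.00000j. Multiply by 1.396263: -0.39608 + 0.00000j. P_4(cos γ) = -0.396084

-0.396084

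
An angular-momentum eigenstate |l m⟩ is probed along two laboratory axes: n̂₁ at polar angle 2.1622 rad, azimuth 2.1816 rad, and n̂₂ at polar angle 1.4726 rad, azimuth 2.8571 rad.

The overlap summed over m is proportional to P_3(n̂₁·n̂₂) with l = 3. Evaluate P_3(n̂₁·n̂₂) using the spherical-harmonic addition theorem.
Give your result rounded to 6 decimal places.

-0.371473

Summing Y*_{l m}(θ₁,φ₁)·Y_{l m}(θ₂,φ₂) over m ∈ [−3, 3]; prefactor 4π/(2·3+1) = 1.795196:
  m=-3: Y*=+0.230578+0.061738i  Y=-0.270324-0.309886i  product -0.043199-0.088142i
  m=-2: Y*=+0.134348+0.368977i  Y=+0.083597+0.053463i  product -0.008496+0.038028i
  m=-1: Y*=-0.085273+0.121798i  Y=+0.293860+0.085932i  product -0.035525+0.028464i
  m=+0: Y*=+0.300811-0.000000i  Y=-0.107999+0.000000i  product -0.032487+0.000000i
  m=+1: Y*=+0.085273+0.121798i  Y=-0.293860+0.085932i  product -0.035525-0.028464i
  m=+2: Y*=+0.134348-0.368977i  Y=+0.083597-0.053463i  product -0.008496-0.038028i
  m=+3: Y*=-0.230578+0.061738i  Y=+0.270324-0.309886i  product -0.043199+0.088142i
Total Σ_m = -0.206926+0.000000i. Multiply by 1.795196: -0.371473+0.000000i. P_3(cos γ) = -0.371473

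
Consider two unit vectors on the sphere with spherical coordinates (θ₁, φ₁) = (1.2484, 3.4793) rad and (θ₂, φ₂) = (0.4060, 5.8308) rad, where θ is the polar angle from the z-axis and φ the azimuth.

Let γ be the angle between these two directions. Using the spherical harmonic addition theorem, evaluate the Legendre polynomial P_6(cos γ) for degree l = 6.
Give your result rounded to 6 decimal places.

-0.307565

Term-by-term m-sum for l=6 (normalisation 4π/13 = 0.966644):
  [-6]  conj(Y_{6,-6})(Ω₁) = -0.154706+0.315861i ; Y_{6,-6}(Ω₂) = -0.001668+0.000760i ; Δ = +0.000018-0.000644i
  [-5]  conj(Y_{6,-5})(Ω₁) = +0.047809-0.404180i ; Y_{6,-5}(Ω₂) = -0.009416+0.011382i ; Δ = +0.004150+0.004350i
  [-4]  conj(Y_{6,-4})(Ω₁) = +0.006569+0.029381i ; Y_{6,-4}(Ω₂) = -0.017005+0.069867i ; Δ = -0.002164-0.000041i
  [-3]  conj(Y_{6,-3})(Ω₁) = +0.176675+0.283262i ; Y_{6,-3}(Ω₂) = +0.049117+0.226398i ; Δ = -0.055452+0.053912i
  [-2]  conj(Y_{6,-2})(Ω₁) = -0.108485-0.086908i ; Y_{6,-2}(Ω₂) = +0.292410+0.372115i ; Δ = +0.000618-0.065782i
  [-1]  conj(Y_{6,-1})(Ω₁) = -0.271114-0.095204i ; Y_{6,-1}(Ω₂) = +0.428561+0.208281i ; Δ = -0.096360-0.097269i
  [+0]  conj(Y_{6,0})(Ω₁) = +0.165276-0.000000i ; Y_{6,0}(Ω₂) = -0.119786+0.000000i ; Δ = -0.019798+0.000000i
  [+1]  conj(Y_{6,1})(Ω₁) = +0.271114-0.095204i ; Y_{6,1}(Ω₂) = -0.428561+0.208281i ; Δ = -0.096360+0.097269i
  [+2]  conj(Y_{6,2})(Ω₁) = -0.108485+0.086908i ; Y_{6,2}(Ω₂) = +0.292410-0.372115i ; Δ = +0.000618+0.065782i
  [+3]  conj(Y_{6,3})(Ω₁) = -0.176675+0.283262i ; Y_{6,3}(Ω₂) = -0.049117+0.226398i ; Δ = -0.055452-0.053912i
  [+4]  conj(Y_{6,4})(Ω₁) = +0.006569-0.029381i ; Y_{6,4}(Ω₂) = -0.017005-0.069867i ; Δ = -0.002164+0.000041i
  [+5]  conj(Y_{6,5})(Ω₁) = -0.047809-0.404180i ; Y_{6,5}(Ω₂) = +0.009416+0.011382i ; Δ = +0.004150-0.004350i
  [+6]  conj(Y_{6,6})(Ω₁) = -0.154706-0.315861i ; Y_{6,6}(Ω₂) = -0.001668-0.000760i ; Δ = +0.000018+0.000644i
Σ over m = -0.318178-0.000000i; ×(4π/13) → -0.307565-0.000000i. Real part: -0.307565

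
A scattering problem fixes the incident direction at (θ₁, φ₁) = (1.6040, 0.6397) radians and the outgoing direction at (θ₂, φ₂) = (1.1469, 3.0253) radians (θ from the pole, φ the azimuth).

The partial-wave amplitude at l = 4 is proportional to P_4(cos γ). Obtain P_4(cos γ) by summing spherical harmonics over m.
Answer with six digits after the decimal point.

Expand P_4 via completeness: Σ_{m} conj(Y_{4,m}) at Ω₁ times Y_{4,m} at Ω₂ —
  [-4]  conj(Y_{4,-4})(Ω₁) = (-0.368669, 0.243015) ; Y_{4,-4}(Ω₂) = (0.273006, 0.137023) ; Δ = (-0.133948, 0.015828)
  [-3]  conj(Y_{4,-3})(Ω₁) = (0.014159, -0.038993) ; Y_{4,-3}(Ω₂) = (-0.366388, -0.133276) ; Δ = (-0.010384, 0.012399)
  [-2]  conj(Y_{4,-2})(Ω₁) = (-0.095259, -0.317599) ; Y_{4,-2}(Ω₂) = (0.049832, 0.011804) ; Δ = (-0.000998, -0.016951)
  [-1]  conj(Y_{4,-1})(Ω₁) = (0.037682, 0.028038) ; Y_{4,-1}(Ω₂) = (0.319874, 0.037368) ; Δ = (0.011006, 0.010377)
  [+0]  conj(Y_{4,0})(Ω₁) = (0.313864, -0.000000) ; Y_{4,0}(Ω₂) = (-0.113575, 0.000000) ; Δ = (-0.035647, 0.000000)
  [+1]  conj(Y_{4,1})(Ω₁) = (-0.037682, 0.028038) ; Y_{4,1}(Ω₂) = (-0.319874, 0.037368) ; Δ = (0.011006, -0.010377)
  [+2]  conj(Y_{4,2})(Ω₁) = (-0.095259, 0.317599) ; Y_{4,2}(Ω₂) = (0.049832, -0.011804) ; Δ = (-0.000998, 0.016951)
  [+3]  conj(Y_{4,3})(Ω₁) = (-0.014159, -0.038993) ; Y_{4,3}(Ω₂) = (0.366388, -0.133276) ; Δ = (-0.010384, -0.012399)
  [+4]  conj(Y_{4,4})(Ω₁) = (-0.368669, -0.243015) ; Y_{4,4}(Ω₂) = (0.273006, -0.137023) ; Δ = (-0.133948, -0.015828)
Σ over m = (-0.304296, 0.000000); ×(4π/9) → (-0.424877, 0.000000). Real part: -0.424877

-0.424877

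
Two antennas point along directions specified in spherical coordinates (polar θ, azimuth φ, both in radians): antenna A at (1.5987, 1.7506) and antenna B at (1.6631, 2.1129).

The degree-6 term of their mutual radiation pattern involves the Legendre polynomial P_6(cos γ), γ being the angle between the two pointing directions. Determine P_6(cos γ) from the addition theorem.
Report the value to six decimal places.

0.008023

Summing Y*_{l m}(θ₁,φ₁)·Y_{l m}(θ₂,φ₂) over m ∈ [−6, 6]; prefactor 4π/(2·6+1) = 0.966644:
  m=-6: (-0.227660, -0.424798) × (0.467976, -0.052174) = (-0.128703, -0.186917)  (running Σ = (-0.128703, -0.186917))
  m=-5: (0.036473, -0.029002) × (0.063091, -0.137178) = (-0.001677, -0.006833)  (running Σ = (-0.130380, -0.193751))
  m=-4: (-0.265702, -0.232670) × (0.178912, 0.262856) = (0.013621, -0.111469)  (running Σ = (-0.116759, -0.305219))
  m=-3: (0.027891, -0.046592) × (0.172026, -0.009560) = (0.004353, -0.008282)  (running Σ = (-0.112406, -0.313501))
  m=-2: (-0.300363, -0.112923) × (-0.128273, 0.242475) = (0.065909, -0.058346)  (running Σ = (-0.046497, -0.371847))
  m=-1: (0.010226, -0.056258) × (0.092616, 0.153772) = (0.009598, -0.003638)  (running Σ = (-0.036899, -0.375485))
  m=0: (-0.312662, -0.000000) × (-0.262575, 0.000000) = (0.082097, 0.000000)  (running Σ = (0.045198, -0.375485))
  m=1: (-0.010226, -0.056258) × (-0.092616, 0.153772) = (0.009598, 0.003638)  (running Σ = (0.054796, -0.371847))
  m=2: (-0.300363, 0.112923) × (-0.128273, -0.242475) = (0.065909, 0.058346)  (running Σ = (0.120706, -0.313501))
  m=3: (-0.027891, -0.046592) × (-0.172026, -0.009560) = (0.004353, 0.008282)  (running Σ = (0.125058, -0.305219))
  m=4: (-0.265702, 0.232670) × (0.178912, -0.262856) = (0.013621, 0.111469)  (running Σ = (0.138680, -0.193751))
  m=5: (-0.036473, -0.029002) × (-0.063091, -0.137178) = (-0.001677, 0.006833)  (running Σ = (0.137002, -0.186917))
  m=6: (-0.227660, 0.424798) × (0.467976, 0.052174) = (-0.128703, 0.186917)  (running Σ = (0.008299, 0.000000))
Total Σ_m = (0.008299, 0.000000). Multiply by 0.966644: (0.008023, 0.000000). P_6(cos γ) = 0.008023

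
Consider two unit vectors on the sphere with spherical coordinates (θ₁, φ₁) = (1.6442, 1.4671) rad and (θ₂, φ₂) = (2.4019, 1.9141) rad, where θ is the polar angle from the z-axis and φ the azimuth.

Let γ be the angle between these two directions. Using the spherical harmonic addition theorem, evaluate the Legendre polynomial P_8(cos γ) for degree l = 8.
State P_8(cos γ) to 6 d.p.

0.312285

Addition theorem: P_8(cos γ) = (4π/17) Σ_m Y*_{lm}(Ω₁) Y_{lm}(Ω₂), m = −8…8:
  [-8]  conj(Y_{8,-8})(Ω₁) = 0.34059 - 0.37209j ; Y_{8,-8}(Ω₂) = -0.02027 - 0.00846j ; Δ = -0.01005 + 0.00466j
  [-7]  conj(Y_{8,-7})(Ω₁) = 0.09849 + 0.11097j ; Y_{8,-7}(Ω₂) = -0.06482 + 0.07121j ; Δ = -0.01429 - 0.00018j
  [-6]  conj(Y_{8,-6})(Ω₁) = 0.27669 - 0.19844j ; Y_{8,-6}(Ω₂) = 0.11917 + 0.22394j ; Δ = 0.07741 + 0.03831j
  [-5]  conj(Y_{8,-5})(Ω₁) = 0.08512 + 0.14919j ; Y_{8,-5}(Ω₂) = 0.42876 - 0.06293j ; Δ = 0.04588 + 0.05861j
  [-4]  conj(Y_{8,-4})(Ω₁) = 0.26403 - 0.11626j ; Y_{8,-4}(Ω₂) = 0.08452 - 0.42220j ; Δ = -0.02677 - 0.12130j
  [-3]  conj(Y_{8,-3})(Ω₁) = 0.05565 + 0.17308j ; Y_{8,-3}(Ω₂) = -0.07192 - 0.04320j ; Δ = 0.00347 - 0.01485j
  [-2]  conj(Y_{8,-2})(Ω₁) = 0.25951 - 0.05461j ; Y_{8,-2}(Ω₂) = 0.26499 - 0.21720j ; Δ = 0.05691 - 0.07084j
  [-1]  conj(Y_{8,-1})(Ω₁) = 0.01924 + 0.18487j ; Y_{8,-1}(Ω₂) = -0.08785 - 0.24575j ; Δ = 0.04374 - 0.02097j
  [+0]  conj(Y_{8,0})(Ω₁) = 0.25826 + 0.00000j ; Y_{8,0}(Ω₂) = 0.27043 + 0.00000j ; Δ = 0.06984 + 0.00000j
  [+1]  conj(Y_{8,1})(Ω₁) = -0.01924 + 0.18487j ; Y_{8,1}(Ω₂) = 0.08785 - 0.24575j ; Δ = 0.04374 + 0.02097j
  [+2]  conj(Y_{8,2})(Ω₁) = 0.25951 + 0.05461j ; Y_{8,2}(Ω₂) = 0.26499 + 0.21720j ; Δ = 0.05691 + 0.07084j
  [+3]  conj(Y_{8,3})(Ω₁) = -0.05565 + 0.17308j ; Y_{8,3}(Ω₂) = 0.07192 - 0.04320j ; Δ = 0.00347 + 0.01485j
  [+4]  conj(Y_{8,4})(Ω₁) = 0.26403 + 0.11626j ; Y_{8,4}(Ω₂) = 0.08452 + 0.42220j ; Δ = -0.02677 + 0.12130j
  [+5]  conj(Y_{8,5})(Ω₁) = -0.08512 + 0.14919j ; Y_{8,5}(Ω₂) = -0.42876 - 0.06293j ; Δ = 0.04588 - 0.05861j
  [+6]  conj(Y_{8,6})(Ω₁) = 0.27669 + 0.19844j ; Y_{8,6}(Ω₂) = 0.11917 - 0.22394j ; Δ = 0.07741 - 0.03831j
  [+7]  conj(Y_{8,7})(Ω₁) = -0.09849 + 0.11097j ; Y_{8,7}(Ω₂) = 0.06482 + 0.07121j ; Δ = -0.01429 + 0.00018j
  [+8]  conj(Y_{8,8})(Ω₁) = 0.34059 + 0.37209j ; Y_{8,8}(Ω₂) = -0.02027 + 0.00846j ; Δ = -0.01005 - 0.00466j
Accumulated sum 0.42246 - 0.00000j; after 4π/(2l+1) scaling, 0.31229 - 0.00000j ⇒ P_8 = 0.312285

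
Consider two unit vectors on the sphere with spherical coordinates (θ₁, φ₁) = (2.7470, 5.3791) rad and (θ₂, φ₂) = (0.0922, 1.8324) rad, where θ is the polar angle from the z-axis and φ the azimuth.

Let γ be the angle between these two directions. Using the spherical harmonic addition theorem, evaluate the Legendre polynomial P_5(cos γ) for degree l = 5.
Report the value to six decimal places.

-0.390945

Summing Y*_{l m}(θ₁,φ₁)·Y_{l m}(θ₂,φ₂) over m ∈ [−5, 5]; prefactor 4π/(2·5+1) = 1.142397:
  [-5]  conj(Y_{5,-5})(Ω₁) = (-0.000744, 0.003826) ; Y_{5,-5}(Ω₂) = (-0.000003, -0.000001) ; Δ = (0.000000, -0.000000)
  [-4]  conj(Y_{5,-4})(Ω₁) = (0.026321, -0.013528) ; Y_{5,-4}(Ω₂) = (0.000053, -0.000091) ; Δ = (0.000000, -0.000003)
  [-3]  conj(Y_{5,-3})(Ω₁) = (-0.119197, -0.054570) ; Y_{5,-3}(Ω₂) = (0.001512, 0.001514) ; Δ = (-0.000098, -0.000263)
  [-2]  conj(Y_{5,-2})(Ω₁) = (0.084637, 0.349832) ; Y_{5,-2}(Ω₂) = (-0.024468, 0.014114) ; Δ = (-0.007008, -0.007365)
  [-1]  conj(Y_{5,-1})(Ω₁) = (0.328979, -0.418062) ; Y_{5,-1}(Ω₂) = (-0.059214, -0.221161) ; Δ = (-0.111939, -0.048002)
  [+0]  conj(Y_{5,0})(Ω₁) = (-0.118745, -0.000000) ; Y_{5,0}(Ω₂) = (0.876875, 0.000000) ; Δ = (-0.104125, -0.000000)
  [+1]  conj(Y_{5,1})(Ω₁) = (-0.328979, -0.418062) ; Y_{5,1}(Ω₂) = (0.059214, -0.221161) ; Δ = (-0.111939, 0.048002)
  [+2]  conj(Y_{5,2})(Ω₁) = (0.084637, -0.349832) ; Y_{5,2}(Ω₂) = (-0.024468, -0.014114) ; Δ = (-0.007008, 0.007365)
  [+3]  conj(Y_{5,3})(Ω₁) = (0.119197, -0.054570) ; Y_{5,3}(Ω₂) = (-0.001512, 0.001514) ; Δ = (-0.000098, 0.000263)
  [+4]  conj(Y_{5,4})(Ω₁) = (0.026321, 0.013528) ; Y_{5,4}(Ω₂) = (0.000053, 0.000091) ; Δ = (0.000000, 0.000003)
  [+5]  conj(Y_{5,5})(Ω₁) = (0.000744, 0.003826) ; Y_{5,5}(Ω₂) = (0.000003, -0.000001) ; Δ = (0.000000, 0.000000)
Accumulated sum (-0.342215, -0.000000); after 4π/(2l+1) scaling, (-0.390945, -0.000000) ⇒ P_5 = -0.390945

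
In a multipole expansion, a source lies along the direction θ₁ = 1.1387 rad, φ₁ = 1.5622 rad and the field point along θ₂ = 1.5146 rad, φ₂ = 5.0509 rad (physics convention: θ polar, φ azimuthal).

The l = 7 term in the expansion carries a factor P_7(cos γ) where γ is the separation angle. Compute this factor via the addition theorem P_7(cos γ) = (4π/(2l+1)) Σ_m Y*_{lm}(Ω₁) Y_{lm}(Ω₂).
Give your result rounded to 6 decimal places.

Expand P_7 via completeness: Σ_{m} conj(Y_{7,m}) at Ω₁ times Y_{7,m} at Ω₂ —
  m=-7: -0.01531 - 0.25417j × -0.34498 + 0.35434j = 0.09534 + 0.08226j  (running Σ = 0.09534 + 0.08226j)
  m=-6: -0.43878 + 0.02265j × 0.04624 + 0.09326j = -0.02240 - 0.03987j  (running Σ = 0.07294 + 0.04238j)
  m=-5: 0.01246 + 0.28972j × -0.34653 + 0.04240j = -0.01660 - 0.09987j  (running Σ = 0.05634 - 0.05749j)
  m=-4: -0.15041 + 0.00517j × -0.02606 + 0.11836j = 0.00331 - 0.01794j  (running Σ = 0.05965 - 0.07542j)
  m=-3: 0.00892 + 0.34590j × -0.26135 - 0.16214j = 0.05375 - 0.09185j  (running Σ = 0.11340 - 0.16727j)
  m=-2: -0.00578 + 0.00010j × -0.10006 + 0.08042j = 0.00057 - 0.00048j  (running Σ = 0.11397 - 0.16775j)
  m=-1: 0.00287 + 0.33439j × -0.09697 - 0.27545j = 0.09183 - 0.03322j  (running Σ = 0.20580 - 0.20096j)
  m=0: 0.03554 + 0.00000j × -0.13045 + 0.00000j = -0.00464 + 0.00000j  (running Σ = 0.20116 - 0.20096j)
  m=1: -0.00287 + 0.33439j × 0.09697 - 0.27545j = 0.09183 + 0.03322j  (running Σ = 0.29299 - 0.16775j)
  m=2: -0.00578 - 0.00010j × -0.10006 - 0.08042j = 0.00057 + 0.00048j  (running Σ = 0.29356 - 0.16727j)
  m=3: -0.00892 + 0.34590j × 0.26135 - 0.16214j = 0.05375 + 0.09185j  (running Σ = 0.34731 - 0.07542j)
  m=4: -0.15041 - 0.00517j × -0.02606 - 0.11836j = 0.00331 + 0.01794j  (running Σ = 0.35062 - 0.05749j)
  m=5: -0.01246 + 0.28972j × 0.34653 + 0.04240j = -0.01660 + 0.09987j  (running Σ = 0.33402 + 0.04238j)
  m=6: -0.43878 - 0.02265j × 0.04624 - 0.09326j = -0.02240 + 0.03987j  (running Σ = 0.31161 + 0.08226j)
  m=7: 0.01531 - 0.25417j × 0.34498 + 0.35434j = 0.09534 - 0.08226j  (running Σ = 0.40696 + 0.00000j)
Σ over m = 0.40696 + 0.00000j; ×(4π/15) → 0.34093 + 0.00000j. Real part: 0.340933

0.340933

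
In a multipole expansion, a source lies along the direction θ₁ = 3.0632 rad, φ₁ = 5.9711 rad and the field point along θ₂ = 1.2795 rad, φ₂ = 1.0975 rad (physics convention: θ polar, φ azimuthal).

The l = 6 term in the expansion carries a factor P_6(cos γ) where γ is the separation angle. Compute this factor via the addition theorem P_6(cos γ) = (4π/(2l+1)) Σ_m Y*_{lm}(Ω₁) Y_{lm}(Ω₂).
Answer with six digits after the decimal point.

Addition theorem: P_6(cos γ) = (4π/13) Σ_m Y*_{lm}(Ω₁) Y_{lm}(Ω₂), m = −6…6:
  m=-6: -0.00000 - 0.00000j × 0.35627 - 0.11092j = -0.00000 - 0.00000j  (running Σ = -0.00000 - 0.00000j)
  m=-5: -0.00000 + 0.00000j × 0.27121 + 0.27684j = -0.00000 + 0.00000j  (running Σ = -0.00000 + 0.00000j)
  m=-4: 0.00004 - 0.00013j × 0.00882 - 0.02641j = -0.00000 - 0.00000j  (running Σ = -0.00000 - 0.00000j)
  m=-3: -0.00147 + 0.00199j × 0.34016 - 0.05173j = -0.00040 + 0.00075j  (running Σ = -0.00040 + 0.00075j)
  m=-2: 0.02546 - 0.01834j × 0.04544 + 0.06308j = 0.00231 + 0.00077j  (running Σ = 0.00191 + 0.00153j)
  m=-1: -0.23816 + 0.07684j × 0.14207 - 0.27741j = -0.01252 + 0.07698j  (running Σ = -0.01061 + 0.07851j)
  m=0: 0.95251 + 0.00000j × 0.10471 + 0.00000j = 0.09973 + 0.00000j  (running Σ = 0.08913 + 0.07851j)
  m=1: 0.23816 + 0.07684j × -0.14207 - 0.27741j = -0.01252 - 0.07698j  (running Σ = 0.07661 + 0.00153j)
  m=2: 0.02546 + 0.01834j × 0.04544 - 0.06308j = 0.00231 - 0.00077j  (running Σ = 0.07892 + 0.00075j)
  m=3: 0.00147 + 0.00199j × -0.34016 - 0.05173j = -0.00040 - 0.00075j  (running Σ = 0.07853 - 0.00000j)
  m=4: 0.00004 + 0.00013j × 0.00882 + 0.02641j = -0.00000 + 0.00000j  (running Σ = 0.07852 + 0.00000j)
  m=5: 0.00000 + 0.00000j × -0.27121 + 0.27684j = -0.00000 - 0.00000j  (running Σ = 0.07852 - 0.00000j)
  m=6: -0.00000 + 0.00000j × 0.35627 + 0.11092j = -0.00000 + 0.00000j  (running Σ = 0.07852 - 0.00000j)
Total Σ_m = 0.07852 - 0.00000j. Multiply by 0.966644: 0.07590 - 0.00000j. P_6(cos γ) = 0.075902

0.075902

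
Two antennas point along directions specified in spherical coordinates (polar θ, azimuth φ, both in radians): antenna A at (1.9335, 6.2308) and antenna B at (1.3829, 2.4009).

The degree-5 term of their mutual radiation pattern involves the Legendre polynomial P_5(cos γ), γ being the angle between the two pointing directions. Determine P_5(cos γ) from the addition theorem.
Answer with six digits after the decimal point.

0.417951

Addition theorem: P_5(cos γ) = (4π/11) Σ_m Y*_{lm}(Ω₁) Y_{lm}(Ω₂), m = −5…5:
  term(m=-5) = +0.134527+0.041606i   from Y*(Ω₁)=+0.320252-0.085855i, Y(Ω₂)=+0.359406+0.226267i
  term(m=-4) = +0.094040-0.038476i   from Y*(Ω₁)=-0.389190+0.082766i, Y(Ω₂)=-0.251289+0.045421i
  term(m=-3) = -0.004011+0.007447i   from Y*(Ω₁)=+0.037130-0.005884i, Y(Ω₂)=-0.136395+0.178943i
  term(m=-2) = -0.017266-0.087798i   from Y*(Ω₁)=+0.325319-0.034209i, Y(Ω₂)=-0.024425-0.272452i
  term(m=-1) = +0.016790+0.013810i   from Y*(Ω₁)=-0.128467+0.006736i, Y(Ω₂)=-0.124715-0.114035i
  term(m=+0) = -0.082302-0.000000i   from Y*(Ω₁)=-0.298195-0.000000i, Y(Ω₂)=+0.276002+0.000000i
  term(m=+1) = +0.016790-0.013810i   from Y*(Ω₁)=+0.128467+0.006736i, Y(Ω₂)=+0.124715-0.114035i
  term(m=+2) = -0.017266+0.087798i   from Y*(Ω₁)=+0.325319+0.034209i, Y(Ω₂)=-0.024425+0.272452i
  term(m=+3) = -0.004011-0.007447i   from Y*(Ω₁)=-0.037130-0.005884i, Y(Ω₂)=+0.136395+0.178943i
  term(m=+4) = +0.094040+0.038476i   from Y*(Ω₁)=-0.389190-0.082766i, Y(Ω₂)=-0.251289-0.045421i
  term(m=+5) = +0.134527-0.041606i   from Y*(Ω₁)=-0.320252-0.085855i, Y(Ω₂)=-0.359406+0.226267i
Total Σ_m = +0.365854-0.000000i. Multiply by 1.142397: +0.417951-0.000000i. P_5(cos γ) = 0.417951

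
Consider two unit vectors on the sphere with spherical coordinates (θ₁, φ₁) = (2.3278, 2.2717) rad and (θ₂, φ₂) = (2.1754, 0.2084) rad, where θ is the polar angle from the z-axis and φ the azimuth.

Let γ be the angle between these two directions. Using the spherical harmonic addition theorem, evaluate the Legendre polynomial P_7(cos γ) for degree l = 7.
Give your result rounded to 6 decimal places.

-0.211468

Expand P_7 via completeness: Σ_{m} conj(Y_{7,m}) at Ω₁ times Y_{7,m} at Ω₂ —
  m=-7: -0.05261 - 0.01033j × 0.01426 - 0.12678j = -0.00206 + 0.00652j  (running Σ = -0.00206 + 0.00652j)
  m=-6: -0.09203 - 0.16570j × -0.10388 + 0.31304j = 0.06143 - 0.01160j  (running Σ = 0.05937 - 0.00507j)
  m=-5: 0.13564 - 0.35719j × 0.22333 - 0.38221j = -0.10623 - 0.13162j  (running Σ = -0.04686 - 0.13669j)
  m=-4: 0.41562 - 0.14608j × -0.15424 + 0.16988j = -0.03929 + 0.09314j  (running Σ = -0.08615 - 0.04355j)
  m=-3: 0.13476 + 0.07931j × -0.16964 + 0.12245j = -0.03257 + 0.00305j  (running Σ = -0.11873 - 0.04050j)
  m=-2: -0.04842 - 0.28381j × 0.30898 - 0.13680j = -0.05379 - 0.08107j  (running Σ = -0.17251 - 0.12157j)
  m=-1: 0.19252 - 0.22815j × 0.07263 - 0.01536j = 0.01048 - 0.01953j  (running Σ = -0.16203 - 0.14110j)
  m=0: -0.20735 + 0.00000j × -0.34552 + 0.00000j = 0.07164 + 0.00000j  (running Σ = -0.09039 - 0.14110j)
  m=1: -0.19252 - 0.22815j × -0.07263 - 0.01536j = 0.01048 + 0.01953j  (running Σ = -0.07991 - 0.12157j)
  m=2: -0.04842 + 0.28381j × 0.30898 + 0.13680j = -0.05379 + 0.08107j  (running Σ = -0.13370 - 0.04050j)
  m=3: -0.13476 + 0.07931j × 0.16964 + 0.12245j = -0.03257 - 0.00305j  (running Σ = -0.16627 - 0.04355j)
  m=4: 0.41562 + 0.14608j × -0.15424 - 0.16988j = -0.03929 - 0.09314j  (running Σ = -0.20556 - 0.13669j)
  m=5: -0.13564 - 0.35719j × -0.22333 - 0.38221j = -0.10623 + 0.13162j  (running Σ = -0.31179 - 0.00507j)
  m=6: -0.09203 + 0.16570j × -0.10388 - 0.31304j = 0.06143 + 0.01160j  (running Σ = -0.25036 + 0.00652j)
  m=7: 0.05261 - 0.01033j × -0.01426 - 0.12678j = -0.00206 - 0.00652j  (running Σ = -0.25242 - 0.00000j)
Total Σ_m = -0.25242 - 0.00000j. Multiply by 0.837758: -0.21147 - 0.00000j. P_7(cos γ) = -0.211468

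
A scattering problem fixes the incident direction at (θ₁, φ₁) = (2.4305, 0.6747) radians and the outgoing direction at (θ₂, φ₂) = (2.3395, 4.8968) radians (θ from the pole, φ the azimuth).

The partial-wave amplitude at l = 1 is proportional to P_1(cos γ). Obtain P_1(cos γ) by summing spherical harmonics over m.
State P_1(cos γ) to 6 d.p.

0.305811

Expand P_1 via completeness: Σ_{m} conj(Y_{1,m}) at Ω₁ times Y_{1,m} at Ω₂ —
  m=-1: +0.176085+0.140856i × +0.045539+0.244135i = -0.026369+0.049403i  (running Σ = -0.026369+0.049403i)
  m=0: -0.370189-0.000000i × -0.339678+0.000000i = +0.125745+0.000000i  (running Σ = +0.099376+0.049403i)
  m=1: -0.176085+0.140856i × -0.045539+0.244135i = -0.026369-0.049403i  (running Σ = +0.073007+0.000000i)
Σ over m = +0.073007+0.000000i; ×(4π/3) → +0.305811+0.000000i. Real part: 0.305811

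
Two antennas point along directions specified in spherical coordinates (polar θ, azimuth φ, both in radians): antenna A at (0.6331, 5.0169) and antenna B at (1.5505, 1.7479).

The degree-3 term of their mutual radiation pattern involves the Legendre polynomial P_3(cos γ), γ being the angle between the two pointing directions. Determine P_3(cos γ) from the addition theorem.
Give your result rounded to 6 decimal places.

Expand P_3 via completeness: Σ_{m} conj(Y_{3,m}) at Ω₁ times Y_{3,m} at Ω₂ —
  m=-3: -0.068407+0.052792i × +0.211262+0.359485i = -0.033429-0.013438i  (running Σ = -0.033429-0.013438i)
  m=-2: -0.236557-0.164990i × -0.019446+0.007191i = +0.005786+0.001507i  (running Σ = -0.027643-0.011931i)
  m=-1: +0.128978-0.410384i × +0.056809+0.317404i = +0.137585+0.017625i  (running Σ = +0.109942+0.005694i)
  m=0: +0.075144-0.000000i × -0.022705+0.000000i = -0.001706+0.000000i  (running Σ = +0.108236+0.005694i)
  m=1: -0.128978-0.410384i × -0.056809+0.317404i = +0.137585-0.017625i  (running Σ = +0.245821-0.011931i)
  m=2: -0.236557+0.164990i × -0.019446-0.007191i = +0.005786-0.001507i  (running Σ = +0.251607-0.013438i)
  m=3: +0.068407+0.052792i × -0.211262+0.359485i = -0.033429+0.013438i  (running Σ = +0.218178+0.000000i)
Σ over m = +0.218178+0.000000i; ×(4π/7) → +0.391672+0.000000i. Real part: 0.391672

0.391672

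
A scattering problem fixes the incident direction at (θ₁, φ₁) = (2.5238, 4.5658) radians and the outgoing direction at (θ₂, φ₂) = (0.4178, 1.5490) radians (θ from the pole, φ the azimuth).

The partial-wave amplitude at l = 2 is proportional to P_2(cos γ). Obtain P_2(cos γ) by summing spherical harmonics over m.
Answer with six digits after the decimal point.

Summing Y*_{l m}(θ₁,φ₁)·Y_{l m}(θ₂,φ₂) over m ∈ [−2, 2]; prefactor 4π/(2·2+1) = 2.513274:
  m=-2: Y*=-0.124071+0.037454i  Y=-0.063533-0.002771i  product +0.007986-0.002036i
  m=-1: Y*=+0.053281+0.360862i  Y=+0.006244-0.286431i  product +0.103695-0.013008i
  m=+0: Y*=+0.313327-0.000000i  Y=+0.475011+0.000000i  product +0.148834+0.000000i
  m=+1: Y*=-0.053281+0.360862i  Y=-0.006244-0.286431i  product +0.103695+0.013008i
  m=+2: Y*=-0.124071-0.037454i  Y=-0.063533+0.002771i  product +0.007986+0.002036i
Total Σ_m = +0.372196+0.000000i. Multiply by 2.513274: +0.935431+0.000000i. P_2(cos γ) = 0.935431

0.935431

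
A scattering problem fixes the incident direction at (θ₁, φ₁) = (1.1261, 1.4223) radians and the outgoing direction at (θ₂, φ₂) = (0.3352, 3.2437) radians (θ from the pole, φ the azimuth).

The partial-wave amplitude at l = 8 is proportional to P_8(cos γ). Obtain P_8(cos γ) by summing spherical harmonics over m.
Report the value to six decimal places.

Summing Y*_{l m}(θ₁,φ₁)·Y_{l m}(θ₂,φ₂) over m ∈ [−8, 8]; prefactor 4π/(2·8+1) = 0.739198:
  term(m=-8) = -0.00001 - 0.00001j   from Y*(Ω₁)=0.08492 - 0.21088j, Y(Ω₂)=0.00005 - 0.00005j
  term(m=-7) = 0.00035 - 0.00006j   from Y*(Ω₁)=-0.37360 - 0.21956j, Y(Ω₂)=-0.00061 + 0.00053j
  term(m=-6) = -0.00014 + 0.00213j   from Y*(Ω₁)=-0.22744 + 0.28136j, Y(Ω₂)=0.00483 - 0.00339j
  term(m=-5) = 0.00137 + 0.00045j   from Y*(Ω₁)=-0.03178 - 0.03463j, Y(Ω₂)=-0.02678 + 0.01500j
  term(m=-4) = -0.02241 + 0.03509j   from Y*(Ω₁)=-0.29520 + 0.19936j, Y(Ω₂)=0.10728 - 0.04643j
  term(m=-3) = -0.02857 - 0.03056j   from Y*(Ω₁)=0.05669 + 0.11871j, Y(Ω₂)=-0.30318 + 0.09589j
  term(m=-2) = -0.14477 + 0.07931j   from Y*(Ω₁)=-0.28049 + 0.08584j, Y(Ω₂)=0.55104 - 0.11412j
  term(m=-1) = -0.02237 - 0.08738j   from Y*(Ω₁)=0.02879 + 0.19243j, Y(Ω₂)=-0.46115 + 0.04725j
  term(m=+0) = 0.06449 + 0.00000j   from Y*(Ω₁)=-0.26738 + 0.00000j, Y(Ω₂)=-0.24120 + 0.00000j
  term(m=+1) = -0.02237 + 0.08738j   from Y*(Ω₁)=-0.02879 + 0.19243j, Y(Ω₂)=0.46115 + 0.04725j
  term(m=+2) = -0.14477 - 0.07931j   from Y*(Ω₁)=-0.28049 - 0.08584j, Y(Ω₂)=0.55104 + 0.11412j
  term(m=+3) = -0.02857 + 0.03056j   from Y*(Ω₁)=-0.05669 + 0.11871j, Y(Ω₂)=0.30318 + 0.09589j
  term(m=+4) = -0.02241 - 0.03509j   from Y*(Ω₁)=-0.29520 - 0.19936j, Y(Ω₂)=0.10728 + 0.04643j
  term(m=+5) = 0.00137 - 0.00045j   from Y*(Ω₁)=0.03178 - 0.03463j, Y(Ω₂)=0.02678 + 0.01500j
  term(m=+6) = -0.00014 - 0.00213j   from Y*(Ω₁)=-0.22744 - 0.28136j, Y(Ω₂)=0.00483 + 0.00339j
  term(m=+7) = 0.00035 + 0.00006j   from Y*(Ω₁)=0.37360 - 0.21956j, Y(Ω₂)=0.00061 + 0.00053j
  term(m=+8) = -0.00001 + 0.00001j   from Y*(Ω₁)=0.08492 + 0.21088j, Y(Ω₂)=0.00005 + 0.00005j
Σ over m = -0.36861 + 0.00000j; ×(4π/17) → -0.27247 + 0.00000j. Real part: -0.272475

-0.272475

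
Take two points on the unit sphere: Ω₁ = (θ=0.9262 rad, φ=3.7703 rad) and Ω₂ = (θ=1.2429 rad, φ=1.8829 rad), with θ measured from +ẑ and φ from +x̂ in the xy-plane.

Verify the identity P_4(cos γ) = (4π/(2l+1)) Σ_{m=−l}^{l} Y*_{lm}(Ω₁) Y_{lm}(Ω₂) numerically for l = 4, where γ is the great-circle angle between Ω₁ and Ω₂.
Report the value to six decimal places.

0.368369

Addition theorem: P_4(cos γ) = (4π/9) Σ_m Y*_{lm}(Ω₁) Y_{lm}(Ω₂), m = −4…4:
  m=-4: (-0.146327, 0.105965) × (0.112631, -0.337182) = (0.019249, 0.061274)  (running Σ = (0.019249, 0.061274))
  m=-3: (0.119127, -0.365187) × (0.275476, 0.202752) = (0.106859, -0.076447)  (running Σ = (0.126108, -0.015173))
  m=-2: (0.100641, 0.310563) × (0.066655, -0.048010) = (0.021619, 0.015869)  (running Σ = (0.147726, 0.000696))
  m=-1: (0.086860, 0.063159) × (0.100717, 0.312156) = (-0.010967, 0.033475)  (running Σ = (0.136759, 0.034171))
  m=0: (-0.345814, -0.000000) × (0.028031, 0.000000) = (-0.009694, -0.000000)  (running Σ = (0.127066, 0.034171))
  m=1: (-0.086860, 0.063159) × (-0.100717, 0.312156) = (-0.010967, -0.033475)  (running Σ = (0.116098, 0.000696))
  m=2: (0.100641, -0.310563) × (0.066655, 0.048010) = (0.021619, -0.015869)  (running Σ = (0.137717, -0.015173))
  m=3: (-0.119127, -0.365187) × (-0.275476, 0.202752) = (0.106859, 0.076447)  (running Σ = (0.244576, 0.061274))
  m=4: (-0.146327, -0.105965) × (0.112631, 0.337182) = (0.019249, -0.061274)  (running Σ = (0.263825, -0.000000))
Σ over m = (0.263825, -0.000000); ×(4π/9) → (0.368369, -0.000000). Real part: 0.368369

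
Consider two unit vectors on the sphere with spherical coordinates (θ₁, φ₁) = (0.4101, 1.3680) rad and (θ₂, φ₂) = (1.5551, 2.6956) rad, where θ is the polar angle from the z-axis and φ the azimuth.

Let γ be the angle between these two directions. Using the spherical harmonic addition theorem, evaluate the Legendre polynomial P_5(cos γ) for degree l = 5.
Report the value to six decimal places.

0.195343

Term-by-term m-sum for l=5 (normalisation 4π/11 = 1.142397):
  m=-5: +0.003970+0.002471i × +0.284087-0.366672i = +0.002034-0.000754i  (running Σ = +0.002034-0.000754i)
  m=-4: +0.023422-0.024663i × -0.004871+0.022504i = +0.000441+0.000647i  (running Σ = +0.002475-0.000106i)
  m=-3: -0.082323-0.118191i × +0.079610+0.335740i = +0.033128-0.037048i  (running Σ = +0.035602-0.037155i)
  m=-2: -0.345779+0.148478i × -0.016685-0.020683i = +0.008840+0.004674i  (running Σ = +0.044443-0.032480i)
  m=-1: +0.104927+0.510288i × -0.287921-0.137661i = +0.040036-0.161367i  (running Σ = +0.084479-0.193847i)
  m=0: +0.074010-0.000000i × +0.027503+0.000000i = +0.002035+0.000000i  (running Σ = +0.086515-0.193847i)
  m=1: -0.104927+0.510288i × +0.287921-0.137661i = +0.040036+0.161367i  (running Σ = +0.126551-0.032480i)
  m=2: -0.345779-0.148478i × -0.016685+0.020683i = +0.008840-0.004674i  (running Σ = +0.135391-0.037155i)
  m=3: +0.082323-0.118191i × -0.079610+0.335740i = +0.033128+0.037048i  (running Σ = +0.168519-0.000106i)
  m=4: +0.023422+0.024663i × -0.004871-0.022504i = +0.000441-0.000647i  (running Σ = +0.168960-0.000754i)
  m=5: -0.003970+0.002471i × -0.284087-0.366672i = +0.002034+0.000754i  (running Σ = +0.170994-0.000000i)
Accumulated sum +0.170994-0.000000i; after 4π/(2l+1) scaling, +0.195343-0.000000i ⇒ P_5 = 0.195343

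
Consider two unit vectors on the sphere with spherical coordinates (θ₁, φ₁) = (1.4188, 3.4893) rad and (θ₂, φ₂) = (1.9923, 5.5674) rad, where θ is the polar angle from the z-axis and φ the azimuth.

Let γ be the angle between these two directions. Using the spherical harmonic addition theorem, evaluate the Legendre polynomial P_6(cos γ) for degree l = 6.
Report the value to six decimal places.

0.323163

Summing Y*_{l m}(θ₁,φ₁)·Y_{l m}(θ₂,φ₂) over m ∈ [−6, 6]; prefactor 4π/(2·6+1) = 0.966644:
  m=-6: -0.22212 + 0.39207j × -0.11311 - 0.25486j = 0.12505 + 0.01227j  (running Σ = 0.12505 + 0.01227j)
  m=-5: 0.03992 - 0.23575j × 0.39233 + 0.18343j = 0.05890 - 0.08517j  (running Σ = 0.18395 - 0.07291j)
  m=-4: -0.04559 - 0.25060j × -0.20007 + 0.05719j = 0.02345 + 0.04753j  (running Σ = 0.20741 - 0.02538j)
  m=-3: 0.13180 + 0.22614j × -0.12790 + 0.19668j = -0.06133 - 0.00300j  (running Σ = 0.14607 - 0.02838j)
  m=-2: 0.14774 + 0.12329j × -0.04096 - 0.29229j = 0.02998 - 0.04823j  (running Σ = 0.17606 - 0.07661j)
  m=-1: -0.25098 - 0.09096j × -0.10479 - 0.09113j = 0.01801 + 0.03240j  (running Σ = 0.19407 - 0.04421j)
  m=0: -0.17517 + 0.00000j × 0.30725 + 0.00000j = -0.05382 + 0.00000j  (running Σ = 0.14025 - 0.04421j)
  m=1: 0.25098 - 0.09096j × 0.10479 - 0.09113j = 0.01801 - 0.03240j  (running Σ = 0.15826 - 0.07661j)
  m=2: 0.14774 - 0.12329j × -0.04096 + 0.29229j = 0.02998 + 0.04823j  (running Σ = 0.18824 - 0.02838j)
  m=3: -0.13180 + 0.22614j × 0.12790 + 0.19668j = -0.06133 + 0.00300j  (running Σ = 0.12691 - 0.02538j)
  m=4: -0.04559 + 0.25060j × -0.20007 - 0.05719j = 0.02345 - 0.04753j  (running Σ = 0.15036 - 0.07291j)
  m=5: -0.03992 - 0.23575j × -0.39233 + 0.18343j = 0.05890 + 0.08517j  (running Σ = 0.20927 + 0.01227j)
  m=6: -0.22212 - 0.39207j × -0.11311 + 0.25486j = 0.12505 - 0.01227j  (running Σ = 0.33431 - 0.00000j)
Total Σ_m = 0.33431 - 0.00000j. Multiply by 0.966644: 0.32316 - 0.00000j. P_6(cos γ) = 0.323163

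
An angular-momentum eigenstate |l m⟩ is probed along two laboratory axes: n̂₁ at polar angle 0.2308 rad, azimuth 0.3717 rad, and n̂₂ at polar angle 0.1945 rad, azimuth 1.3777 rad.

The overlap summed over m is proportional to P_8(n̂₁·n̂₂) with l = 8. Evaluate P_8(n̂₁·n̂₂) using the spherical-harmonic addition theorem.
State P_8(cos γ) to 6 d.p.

Term-by-term m-sum for l=8 (normalisation 4π/17 = 0.739198):
  m=-8: Y*=-0.00000 + 0.00000j  Y=0.00000 + 0.00000j  product -0.00000 - 0.00000j
  m=-7: Y*=-0.00006 + 0.00003j  Y=-0.00002 + 0.00000j  product 0.00000 - 0.00000j
  m=-6: Y*=-0.00044 + 0.00056j  Y=-0.00011 - 0.00024j  product 0.00000 + 0.00000j
  m=-5: Y*=-0.00158 + 0.00533j  Y=0.00202 - 0.00140j  product 0.00000 + 0.00001j
  m=-4: Y*=0.00270 + 0.03206j  Y=0.01224 + 0.01193j  product -0.00035 + 0.00042j
  m=-3: Y*=0.05996 + 0.12235j  Y=-0.04780 + 0.07307j  product -0.01181 - 0.00147j
  m=-2: Y*=0.29266 + 0.26905j  Y=-0.28816 - 0.11717j  product -0.05281 - 0.11182j
  m=-1: Y*=0.63032 + 0.24571j  Y=0.12861 - 0.65772j  product 0.24267 - 0.38297j
  m=+0: Y*=0.28659 + 0.00000j  Y=0.49516 + 0.00000j  product 0.14191 + 0.00000j
  m=+1: Y*=-0.63032 + 0.24571j  Y=-0.12861 - 0.65772j  product 0.24267 + 0.38297j
  m=+2: Y*=0.29266 - 0.26905j  Y=-0.28816 + 0.11717j  product -0.05281 + 0.11182j
  m=+3: Y*=-0.05996 + 0.12235j  Y=0.04780 + 0.07307j  product -0.01181 + 0.00147j
  m=+4: Y*=0.00270 - 0.03206j  Y=0.01224 - 0.01193j  product -0.00035 - 0.00042j
  m=+5: Y*=0.00158 + 0.00533j  Y=-0.00202 - 0.00140j  product 0.00000 - 0.00001j
  m=+6: Y*=-0.00044 - 0.00056j  Y=-0.00011 + 0.00024j  product 0.00000 - 0.00000j
  m=+7: Y*=0.00006 + 0.00003j  Y=0.00002 + 0.00000j  product 0.00000 + 0.00000j
  m=+8: Y*=-0.00000 - 0.00000j  Y=0.00000 - 0.00000j  product -0.00000 + 0.00000j
Σ over m = 0.49733 + 0.00000j; ×(4π/17) → 0.36763 + 0.00000j. Real part: 0.367625

0.367625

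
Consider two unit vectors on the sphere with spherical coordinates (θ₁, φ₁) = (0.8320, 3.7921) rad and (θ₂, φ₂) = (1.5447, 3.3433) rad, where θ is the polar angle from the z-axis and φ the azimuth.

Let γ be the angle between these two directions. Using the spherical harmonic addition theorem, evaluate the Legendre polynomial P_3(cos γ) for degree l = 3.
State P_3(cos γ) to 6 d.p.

Term-by-term m-sum for l=3 (normalisation 4π/7 = 1.795196):
  term(m=-3) = (0.015635, 0.068500)   from Y*(Ω₁)=(0.062642, -0.156505), Y(Ω₂)=(-0.342788, 0.237101)
  term(m=-2) = (0.006249, 0.007837)   from Y*(Ω₁)=(0.100246, 0.362522), Y(Ω₂)=(0.024510, -0.010461)
  term(m=-1) = (-0.087835, -0.042299)   from Y*(Ω₁)=(-0.240954, -0.183367), Y(Ω₂)=(0.315443, -0.064504)
  term(m=+0) = (0.005372, 0.000000)   from Y*(Ω₁)=(-0.184118, -0.000000), Y(Ω₂)=(-0.029179, 0.000000)
  term(m=+1) = (-0.087835, 0.042299)   from Y*(Ω₁)=(0.240954, -0.183367), Y(Ω₂)=(-0.315443, -0.064504)
  term(m=+2) = (0.006249, -0.007837)   from Y*(Ω₁)=(0.100246, -0.362522), Y(Ω₂)=(0.024510, 0.010461)
  term(m=+3) = (0.015635, -0.068500)   from Y*(Ω₁)=(-0.062642, -0.156505), Y(Ω₂)=(0.342788, 0.237101)
Σ over m = (-0.126530, 0.000000); ×(4π/7) → (-0.227146, 0.000000). Real part: -0.227146

-0.227146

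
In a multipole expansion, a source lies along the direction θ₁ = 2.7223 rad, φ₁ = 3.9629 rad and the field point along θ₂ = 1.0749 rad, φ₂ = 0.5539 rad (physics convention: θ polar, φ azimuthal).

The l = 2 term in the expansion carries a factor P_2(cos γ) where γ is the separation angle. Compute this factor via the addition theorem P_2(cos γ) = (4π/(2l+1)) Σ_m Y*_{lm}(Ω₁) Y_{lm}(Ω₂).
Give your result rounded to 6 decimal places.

Term-by-term m-sum for l=2 (normalisation 4π/5 = 2.513274):
  term(m=-2) = (0.016460, 0.009751)   from Y*(Ω₁)=(-0.004594, 0.063857), Y(Ω₂)=(0.133462, -0.267360)
  term(m=-1) = (0.089578, 0.024542)   from Y*(Ω₁)=(0.195708, 0.210293), Y(Ω₂)=(0.274973, -0.170066)
  term(m=+0) = (-0.047952, 0.000000)   from Y*(Ω₁)=(0.473962, -0.000000), Y(Ω₂)=(-0.101173, 0.000000)
  term(m=+1) = (0.089578, -0.024542)   from Y*(Ω₁)=(-0.195708, 0.210293), Y(Ω₂)=(-0.274973, -0.170066)
  term(m=+2) = (0.016460, -0.009751)   from Y*(Ω₁)=(-0.004594, -0.063857), Y(Ω₂)=(0.133462, 0.267360)
Total Σ_m = (0.164123, 0.000000). Multiply by 2.513274: (0.412487, 0.000000). P_2(cos γ) = 0.412487

0.412487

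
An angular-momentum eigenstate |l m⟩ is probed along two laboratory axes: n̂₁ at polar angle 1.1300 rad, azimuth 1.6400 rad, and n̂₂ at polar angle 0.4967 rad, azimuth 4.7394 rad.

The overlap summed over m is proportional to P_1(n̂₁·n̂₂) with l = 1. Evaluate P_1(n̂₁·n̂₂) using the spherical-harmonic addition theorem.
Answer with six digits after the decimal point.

Term-by-term m-sum for l=1 (normalisation 4π/3 = 4.188790):
  m=-1: (-0.021607, 0.311721) × (0.004446, 0.164577) = (-0.051398, -0.002170)  (running Σ = (-0.051398, -0.002170))
  m=0: (0.208467, -0.000000) × (0.429560, 0.000000) = (0.089549, 0.000000)  (running Σ = (0.038151, -0.002170))
  m=1: (0.021607, 0.311721) × (-0.004446, 0.164577) = (-0.051398, 0.002170)  (running Σ = (-0.013248, 0.000000))
Σ over m = (-0.013248, 0.000000); ×(4π/3) → (-0.055491, 0.000000). Real part: -0.055491

-0.055491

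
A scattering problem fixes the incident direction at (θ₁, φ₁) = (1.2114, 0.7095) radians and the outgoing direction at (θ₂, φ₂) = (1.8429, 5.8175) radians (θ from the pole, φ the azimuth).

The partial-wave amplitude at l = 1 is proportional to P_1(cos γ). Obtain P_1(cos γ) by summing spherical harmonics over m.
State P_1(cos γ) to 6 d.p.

Summing Y*_{l m}(θ₁,φ₁)·Y_{l m}(θ₂,φ₂) over m ∈ [−1, 1]; prefactor 4π/(2·1+1) = 4.188790:
  [-1]  conj(Y_{1,-1})(Ω₁) = +0.245375+0.210694i ; Y_{1,-1}(Ω₂) = +0.297346+0.149431i ; Δ = +0.041477+0.099316i
  [+0]  conj(Y_{1,0})(Ω₁) = +0.171846-0.000000i ; Y_{1,0}(Ω₂) = -0.131316+0.000000i ; Δ = -0.022566+0.000000i
  [+1]  conj(Y_{1,1})(Ω₁) = -0.245375+0.210694i ; Y_{1,1}(Ω₂) = -0.297346+0.149431i ; Δ = +0.041477-0.099316i
Σ over m = +0.060388+0.000000i; ×(4π/3) → +0.252953+0.000000i. Real part: 0.252953

0.252953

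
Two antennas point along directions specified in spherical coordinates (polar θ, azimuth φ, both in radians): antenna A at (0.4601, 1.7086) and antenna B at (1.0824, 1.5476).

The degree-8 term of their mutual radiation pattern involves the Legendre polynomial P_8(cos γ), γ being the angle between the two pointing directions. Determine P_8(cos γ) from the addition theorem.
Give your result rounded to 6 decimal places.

-0.054692

Addition theorem: P_8(cos γ) = (4π/17) Σ_m Y*_{lm}(Ω₁) Y_{lm}(Ω₂), m = −8…8:
  [-8]  conj(Y_{8,-8})(Ω₁) = 0.00035 + 0.00070j ; Y_{8,-8}(Ω₂) = 0.18736 + 0.03517j ; Δ = 0.00004 + 0.00014j
  [-7]  conj(Y_{8,-7})(Ω₁) = 0.00517 - 0.00358j ; Y_{8,-7}(Ω₂) = -0.06550 + 0.39982j ; Δ = 0.00109 + 0.00230j
  [-6]  conj(Y_{8,-6})(Ω₁) = -0.02158 - 0.02344j ; Y_{8,-6}(Ω₂) = -0.40705 - 0.05702j ; Δ = 0.00745 + 0.01077j
  [-5]  conj(Y_{8,-5})(Ω₁) = -0.07231 + 0.08778j ; Y_{8,-5}(Ω₂) = 0.00717 - 0.06154j ; Δ = 0.00488 + 0.00508j
  [-4]  conj(Y_{8,-4})(Ω₁) = 0.24672 + 0.15168j ; Y_{8,-4}(Ω₂) = -0.32235 - 0.03000j ; Δ = -0.07498 - 0.05629j
  [-3]  conj(Y_{8,-3})(Ω₁) = 0.19994 - 0.45576j ; Y_{8,-3}(Ω₂) = 0.01636 - 0.23476j ; Δ = -0.10372 - 0.05440j
  [-2]  conj(Y_{8,-2})(Ω₁) = -0.44799 - 0.12669j ; Y_{8,-2}(Ω₂) = -0.21609 - 0.01003j ; Δ = 0.09554 + 0.03187j
  [-1]  conj(Y_{8,-1})(Ω₁) = 0.00469 - 0.03379j ; Y_{8,-1}(Ω₂) = 0.00657 - 0.28339j ; Δ = -0.00955 - 0.00155j
  [+0]  conj(Y_{8,0})(Ω₁) = -0.47528 + 0.00000j ; Y_{8,0}(Ω₂) = -0.17780 + 0.00000j ; Δ = 0.08450 + 0.00000j
  [+1]  conj(Y_{8,1})(Ω₁) = -0.00469 - 0.03379j ; Y_{8,1}(Ω₂) = -0.00657 - 0.28339j ; Δ = -0.00955 + 0.00155j
  [+2]  conj(Y_{8,2})(Ω₁) = -0.44799 + 0.12669j ; Y_{8,2}(Ω₂) = -0.21609 + 0.01003j ; Δ = 0.09554 - 0.03187j
  [+3]  conj(Y_{8,3})(Ω₁) = -0.19994 - 0.45576j ; Y_{8,3}(Ω₂) = -0.01636 - 0.23476j ; Δ = -0.10372 + 0.05440j
  [+4]  conj(Y_{8,4})(Ω₁) = 0.24672 - 0.15168j ; Y_{8,4}(Ω₂) = -0.32235 + 0.03000j ; Δ = -0.07498 + 0.05629j
  [+5]  conj(Y_{8,5})(Ω₁) = 0.07231 + 0.08778j ; Y_{8,5}(Ω₂) = -0.00717 - 0.06154j ; Δ = 0.00488 - 0.00508j
  [+6]  conj(Y_{8,6})(Ω₁) = -0.02158 + 0.02344j ; Y_{8,6}(Ω₂) = -0.40705 + 0.05702j ; Δ = 0.00745 - 0.01077j
  [+7]  conj(Y_{8,7})(Ω₁) = -0.00517 - 0.00358j ; Y_{8,7}(Ω₂) = 0.06550 + 0.39982j ; Δ = 0.00109 - 0.00230j
  [+8]  conj(Y_{8,8})(Ω₁) = 0.00035 - 0.00070j ; Y_{8,8}(Ω₂) = 0.18736 - 0.03517j ; Δ = 0.00004 - 0.00014j
Accumulated sum -0.07399 - 0.00000j; after 4π/(2l+1) scaling, -0.05469 - 0.00000j ⇒ P_8 = -0.054692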